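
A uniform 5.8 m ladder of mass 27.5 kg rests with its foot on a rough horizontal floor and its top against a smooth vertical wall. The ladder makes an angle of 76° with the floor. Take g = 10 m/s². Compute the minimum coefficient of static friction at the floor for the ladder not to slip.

μ_min ≈ 0.125

ΣF_y = 0: N_floor = 27.5×10 = 275 N.
Torques about the foot: N_wall · 5.8 sin 76° = 27.5×10×2.9 cos 76° → N_wall = 34.283 N.
ΣF_x = 0: f_floor = N_wall = 34.283 N.
μ_min = f_floor / N_floor = 34.283 / 275 = 0.1247.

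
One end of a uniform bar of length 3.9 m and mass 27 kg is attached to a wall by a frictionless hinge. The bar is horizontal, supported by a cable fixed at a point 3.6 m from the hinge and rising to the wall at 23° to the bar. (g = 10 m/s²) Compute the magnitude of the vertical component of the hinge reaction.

|H_y| ≈ 124 N

Take torques about the hinge: T sin 23° · 3.6 = 27×10×1.95 = 526.5 N·m.
So T = 526.5 / (0.3907 × 3.6) = 374.3 N.
ΣF_y = 0: H_y = (27×10) − T sin 23° = 270 − 146.25 = 123.75 N.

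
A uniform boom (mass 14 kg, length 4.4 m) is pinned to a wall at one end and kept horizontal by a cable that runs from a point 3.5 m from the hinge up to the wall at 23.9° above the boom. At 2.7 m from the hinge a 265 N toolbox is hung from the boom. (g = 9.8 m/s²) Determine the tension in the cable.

Take torques about the hinge: T sin 23.9° · 3.5 = 14×9.8×2.2 + 265×2.7 = 1017.3 N·m.
So T = 1017.3 / (0.4051 × 3.5) = 717.45 N.

T ≈ 717 N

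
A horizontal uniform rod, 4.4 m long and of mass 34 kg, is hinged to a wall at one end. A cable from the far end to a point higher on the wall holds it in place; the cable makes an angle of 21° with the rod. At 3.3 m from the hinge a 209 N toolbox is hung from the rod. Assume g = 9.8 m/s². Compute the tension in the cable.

T ≈ 902 N

Take torques about the hinge: T sin 21° · 4.4 = 34×9.8×2.2 + 209×3.3 = 1422.7 N·m.
So T = 1422.7 / (0.3584 × 4.4) = 902.28 N.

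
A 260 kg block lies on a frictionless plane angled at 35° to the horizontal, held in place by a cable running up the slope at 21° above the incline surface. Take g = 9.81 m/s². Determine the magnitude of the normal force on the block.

Take axes along and perpendicular to the incline. Weight components: W sin 35° = 1463 N down-slope, W cos 35° = 2089 N into the surface.
Along incline: T cos 21° = W sin 35° → T = 1567 N.
Perpendicular: N = W cos 35° − T sin 21° = 1528 N.

N ≈ 1530 N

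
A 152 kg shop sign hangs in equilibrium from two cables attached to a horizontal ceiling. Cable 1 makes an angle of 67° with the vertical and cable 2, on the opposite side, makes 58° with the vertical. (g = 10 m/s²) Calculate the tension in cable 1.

Angles from the horizontal: cable 1 is 90° − 67° = 23°, cable 2 is 90° − 58° = 32°.
Weight W = 152 × 10 = 1520 N acts straight down.
Horizontal: T_1 cos 23° = T_2 cos 32°  →  T_2 = 1.085 T_1.
Vertical: T_1 sin 23° + T_2 sin 32° = 1520.
Substituting the horizontal relation into the vertical equation gives 0.9659 T_1 = 1520, so T_1 = 1574 N.

T_1 ≈ 1570 N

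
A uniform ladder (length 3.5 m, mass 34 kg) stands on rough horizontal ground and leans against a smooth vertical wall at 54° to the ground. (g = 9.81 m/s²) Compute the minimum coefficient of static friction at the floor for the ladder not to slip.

μ_min ≈ 0.363

ΣF_y = 0: N_floor = 34×9.81 = 333.54 N.
Torques about the foot: N_wall · 3.5 sin 54° = 34×9.81×1.75 cos 54° → N_wall = 121.17 N.
ΣF_x = 0: f_floor = N_wall = 121.17 N.
μ_min = f_floor / N_floor = 121.17 / 333.54 = 0.3633.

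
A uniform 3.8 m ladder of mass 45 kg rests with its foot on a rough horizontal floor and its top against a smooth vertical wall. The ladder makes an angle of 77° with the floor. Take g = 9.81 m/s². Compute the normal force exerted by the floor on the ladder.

N_floor ≈ 441 N

ΣF_y = 0: N_floor = 45×9.81 = 441.45 N.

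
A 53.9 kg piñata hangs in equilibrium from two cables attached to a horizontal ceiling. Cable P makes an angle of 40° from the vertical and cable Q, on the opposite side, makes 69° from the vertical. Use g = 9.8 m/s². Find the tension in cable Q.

T_Q ≈ 359 N

Angles from the horizontal: cable P is 90° − 40° = 50°, cable Q is 90° − 69° = 21°.
Weight W = 53.9 × 9.8 = 528.2 N acts straight down.
Horizontal: T_P cos 50° = T_Q cos 21°  →  T_P = 1.452 T_Q.
Vertical: T_P sin 50° + T_Q sin 21° = 528.2.
Substituting the horizontal relation into the vertical equation gives 1.471 T_Q = 528.2, so T_Q = 359.1 N.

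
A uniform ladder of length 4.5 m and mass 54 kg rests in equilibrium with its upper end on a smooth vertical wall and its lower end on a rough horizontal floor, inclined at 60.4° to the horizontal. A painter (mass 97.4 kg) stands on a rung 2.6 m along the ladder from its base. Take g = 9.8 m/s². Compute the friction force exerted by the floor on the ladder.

f ≈ 464 N

Torques about the foot: N_wall · 4.5 sin 60.4° = 54×9.8×2.25 cos 60.4° + 97.4×9.8×2.6 cos 60.4° → N_wall = 463.61 N.
ΣF_x = 0: f_floor = N_wall = 463.61 N.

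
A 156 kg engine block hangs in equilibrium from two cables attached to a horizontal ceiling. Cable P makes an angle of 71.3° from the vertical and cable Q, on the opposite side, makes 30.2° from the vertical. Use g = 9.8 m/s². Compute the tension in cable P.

T_P ≈ 785 N

Angles from the horizontal: cable P is 90° − 71.3° = 18.7°, cable Q is 90° − 30.2° = 59.8°.
Weight W = 156 × 9.8 = 1529 N acts straight down.
Horizontal: T_P cos 18.7° = T_Q cos 59.8°  →  T_Q = 1.883 T_P.
Vertical: T_P sin 18.7° + T_Q sin 59.8° = 1529.
Substituting the horizontal relation into the vertical equation gives 1.948 T_P = 1529, so T_P = 784.8 N.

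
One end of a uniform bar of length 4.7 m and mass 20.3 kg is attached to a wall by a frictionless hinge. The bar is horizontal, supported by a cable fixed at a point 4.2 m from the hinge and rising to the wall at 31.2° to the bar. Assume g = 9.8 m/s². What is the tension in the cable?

T ≈ 215 N

Take torques about the hinge: T sin 31.2° · 4.2 = 20.3×9.8×2.35 = 467.51 N·m.
So T = 467.51 / (0.5180 × 4.2) = 214.88 N.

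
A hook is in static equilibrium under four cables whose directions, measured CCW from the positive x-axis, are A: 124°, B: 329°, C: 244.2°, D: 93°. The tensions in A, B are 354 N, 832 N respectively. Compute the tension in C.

Resolve: ΣF_x = 354 cos 124° + 832 cos 329° + T_C cos 244.2° + T_D cos 93° = 0.
        ΣF_y = 354 sin 124° + 832 sin 329° + T_C sin 244.2° + T_D sin 93° = 0.
The known terms sum to (515.2, -135) N, so -0.4352 T_C − 0.0523 T_D = -515.2 and -0.9003 T_C + 0.9986 T_D = 135.
Solving simultaneously: T_C = 1053 N, T_D = 1085 N.

T_C ≈ 1050 N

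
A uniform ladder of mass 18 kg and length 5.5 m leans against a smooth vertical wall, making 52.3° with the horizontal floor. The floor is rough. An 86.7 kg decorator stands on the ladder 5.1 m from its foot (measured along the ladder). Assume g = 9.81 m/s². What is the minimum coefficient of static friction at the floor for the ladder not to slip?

μ_min ≈ 0.660

ΣF_y = 0: N_floor = 18×9.81 + 86.7×9.81 = 1027.1 N.
Torques about the foot: N_wall · 5.5 sin 52.3° = 18×9.81×2.75 cos 52.3° + 86.7×9.81×5.1 cos 52.3° → N_wall = 677.79 N.
ΣF_x = 0: f_floor = N_wall = 677.79 N.
μ_min = f_floor / N_floor = 677.79 / 1027.1 = 0.6599.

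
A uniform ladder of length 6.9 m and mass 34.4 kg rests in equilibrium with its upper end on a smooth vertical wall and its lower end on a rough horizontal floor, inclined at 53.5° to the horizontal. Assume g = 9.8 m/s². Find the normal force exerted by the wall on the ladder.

N_wall ≈ 125 N

Torques about the foot: N_wall · 6.9 sin 53.5° = 34.4×9.8×3.45 cos 53.5° → N_wall = 124.73 N.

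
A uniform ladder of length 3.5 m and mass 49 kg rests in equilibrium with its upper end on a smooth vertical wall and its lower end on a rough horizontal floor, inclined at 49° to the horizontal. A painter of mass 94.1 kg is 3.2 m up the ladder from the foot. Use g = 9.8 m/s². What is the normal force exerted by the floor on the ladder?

ΣF_y = 0: N_floor = 49×9.8 + 94.1×9.8 = 1402.4 N.

N_floor ≈ 1400 N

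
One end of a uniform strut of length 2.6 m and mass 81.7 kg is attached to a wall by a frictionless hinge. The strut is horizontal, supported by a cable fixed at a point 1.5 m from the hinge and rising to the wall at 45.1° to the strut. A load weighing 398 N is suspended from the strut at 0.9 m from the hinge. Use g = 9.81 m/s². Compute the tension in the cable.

T ≈ 1320 N

Take torques about the hinge: T sin 45.1° · 1.5 = 81.7×9.81×1.3 + 398×0.9 = 1400.1 N·m.
So T = 1400.1 / (0.7083 × 1.5) = 1317.7 N.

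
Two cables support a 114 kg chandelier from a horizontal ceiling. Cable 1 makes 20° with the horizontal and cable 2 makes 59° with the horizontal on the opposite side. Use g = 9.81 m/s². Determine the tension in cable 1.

T_1 ≈ 587 N

Weight W = 114 × 9.81 = 1118 N acts straight down.
Horizontal: T_1 cos 20° = T_2 cos 59°  →  T_2 = 1.825 T_1.
Vertical: T_1 sin 20° + T_2 sin 59° = 1118.
Substituting the horizontal relation into the vertical equation gives 1.906 T_1 = 1118, so T_1 = 586.8 N.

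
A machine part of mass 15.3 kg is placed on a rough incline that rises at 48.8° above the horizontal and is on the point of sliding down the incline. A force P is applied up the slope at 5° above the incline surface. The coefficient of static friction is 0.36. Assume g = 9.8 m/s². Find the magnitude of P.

On the verge of sliding down the incline, friction equals μN and acts up the slope.
Perpendicular: N + P sin 5° = W cos 48.8° = 98.76 N.
Along incline: P cos 5° + μN = W sin 48.8° with W sin 48.8° = 112.8 N.
Solving the pair for P and N: P = 80.08 N, N = 91.78 N (and f = μN = 33.04 N).

P ≈ 80.1 N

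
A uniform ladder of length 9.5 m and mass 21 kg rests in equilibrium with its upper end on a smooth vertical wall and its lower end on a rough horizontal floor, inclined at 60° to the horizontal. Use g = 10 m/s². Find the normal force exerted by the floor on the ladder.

N_floor ≈ 210 N

ΣF_y = 0: N_floor = 21×10 = 210 N.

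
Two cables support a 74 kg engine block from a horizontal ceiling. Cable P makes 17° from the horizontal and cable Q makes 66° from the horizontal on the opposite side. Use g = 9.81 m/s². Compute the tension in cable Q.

Weight W = 74 × 9.81 = 725.9 N acts straight down.
Horizontal: T_P cos 17° = T_Q cos 66°  →  T_P = 0.4253 T_Q.
Vertical: T_P sin 17° + T_Q sin 66° = 725.9.
Substituting the horizontal relation into the vertical equation gives 1.038 T_Q = 725.9, so T_Q = 699.4 N.

T_Q ≈ 699 N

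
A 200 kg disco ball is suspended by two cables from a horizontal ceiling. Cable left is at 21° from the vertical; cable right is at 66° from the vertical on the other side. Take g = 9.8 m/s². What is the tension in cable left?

T_left ≈ 1790 N

Angles from the horizontal: cable left is 90° − 21° = 69°, cable right is 90° − 66° = 24°.
Weight W = 200 × 9.8 = 1960 N acts straight down.
Horizontal: T_left cos 69° = T_right cos 24°  →  T_right = 0.3923 T_left.
Vertical: T_left sin 69° + T_right sin 24° = 1960.
Substituting the horizontal relation into the vertical equation gives 1.093 T_left = 1960, so T_left = 1793 N.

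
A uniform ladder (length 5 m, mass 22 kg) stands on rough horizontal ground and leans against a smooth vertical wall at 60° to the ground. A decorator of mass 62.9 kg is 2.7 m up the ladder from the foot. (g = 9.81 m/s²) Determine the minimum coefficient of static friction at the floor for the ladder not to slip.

μ_min ≈ 0.306

ΣF_y = 0: N_floor = 22×9.81 + 62.9×9.81 = 832.87 N.
Torques about the foot: N_wall · 5 sin 60° = 22×9.81×2.5 cos 60° + 62.9×9.81×2.7 cos 60° → N_wall = 254.68 N.
ΣF_x = 0: f_floor = N_wall = 254.68 N.
μ_min = f_floor / N_floor = 254.68 / 832.87 = 0.3058.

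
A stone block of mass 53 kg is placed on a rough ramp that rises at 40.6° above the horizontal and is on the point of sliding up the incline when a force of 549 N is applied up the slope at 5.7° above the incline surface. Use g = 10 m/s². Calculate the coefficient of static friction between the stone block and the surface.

μ ≈ 0.579

On the verge of sliding up the incline, friction is at its maximum μN and acts down the slope.
Perpendicular to incline: N = W cos 40.6° − P sin 5.7° = 402.4 − 54.53 = 347.9 N.
Along incline: P cos 5.7° − μN = W sin 40.6° → μ = −(W sin 40.6° − P cos 5.7°) / N = 0.5789.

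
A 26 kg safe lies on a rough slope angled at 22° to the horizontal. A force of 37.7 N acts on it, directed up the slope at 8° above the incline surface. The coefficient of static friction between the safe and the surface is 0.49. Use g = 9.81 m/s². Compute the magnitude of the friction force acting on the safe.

f ≈ 58.2 N

Axes along / perpendicular to the incline. W sin 22° = 95.55 N down-slope; W cos 22° = 236.5 N into the surface.
Perpendicular: N = W cos 22° − P sin 8° = 236.5 − 5.247 = 231.2 N.
Along incline: P cos 8° + f = W sin 22° (friction acts up-slope) → f = 95.55 − 37.33 = 58.21 N.
|f| = 58.21 N ≤ μN = 113.3 N, so the safe is indeed static.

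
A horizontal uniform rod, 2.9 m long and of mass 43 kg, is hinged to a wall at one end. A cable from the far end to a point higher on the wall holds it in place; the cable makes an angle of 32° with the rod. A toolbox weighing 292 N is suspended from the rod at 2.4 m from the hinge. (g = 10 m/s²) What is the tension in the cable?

T ≈ 862 N

Take torques about the hinge: T sin 32° · 2.9 = 43×10×1.45 + 292×2.4 = 1324.3 N·m.
So T = 1324.3 / (0.5299 × 2.9) = 861.74 N.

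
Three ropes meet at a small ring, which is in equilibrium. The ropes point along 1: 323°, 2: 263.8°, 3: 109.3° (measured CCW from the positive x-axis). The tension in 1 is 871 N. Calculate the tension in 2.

Resolve: ΣF_x = 871 cos 323° + T_2 cos 263.8° + T_3 cos 109.3° = 0.
        ΣF_y = 871 sin 323° + T_2 sin 263.8° + T_3 sin 109.3° = 0.
The known terms sum to (695.6, -524.2) N, so -0.1080 T_2 − 0.3305 T_3 = -695.6 and -0.9942 T_2 + 0.9438 T_3 = 524.2.
Solving simultaneously: T_2 = 1123 N, T_3 = 1738 N.

T_2 ≈ 1120 N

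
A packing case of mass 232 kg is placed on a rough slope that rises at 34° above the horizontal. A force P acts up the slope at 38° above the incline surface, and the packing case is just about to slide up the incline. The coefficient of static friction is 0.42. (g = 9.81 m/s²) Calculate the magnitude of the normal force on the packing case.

N ≈ 672 N

On the verge of sliding up the incline, friction equals μN and acts down the slope.
Perpendicular: N + P sin 38° = W cos 34° = 1887 N.
Along incline: P cos 38° = W sin 34° + μN  with W sin 34° = 1273 N.
Solving the pair for P and N: P = 1973 N, N = 672 N (and f = μN = 282.2 N).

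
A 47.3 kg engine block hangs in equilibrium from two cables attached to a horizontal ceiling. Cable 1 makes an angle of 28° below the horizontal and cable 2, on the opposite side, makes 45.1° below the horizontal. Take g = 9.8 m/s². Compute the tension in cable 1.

T_1 ≈ 342 N

Weight W = 47.3 × 9.8 = 463.5 N acts straight down.
Horizontal: T_1 cos 28° = T_2 cos 45.1°  →  T_2 = 1.251 T_1.
Vertical: T_1 sin 28° + T_2 sin 45.1° = 463.5.
Substituting the horizontal relation into the vertical equation gives 1.356 T_1 = 463.5, so T_1 = 342 N.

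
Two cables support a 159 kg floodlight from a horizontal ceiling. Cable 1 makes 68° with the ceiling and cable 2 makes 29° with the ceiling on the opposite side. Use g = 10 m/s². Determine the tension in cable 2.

T_2 ≈ 600 N

Weight W = 159 × 10 = 1590 N acts straight down.
Horizontal: T_1 cos 68° = T_2 cos 29°  →  T_1 = 2.335 T_2.
Vertical: T_1 sin 68° + T_2 sin 29° = 1590.
Substituting the horizontal relation into the vertical equation gives 2.65 T_2 = 1590, so T_2 = 600.1 N.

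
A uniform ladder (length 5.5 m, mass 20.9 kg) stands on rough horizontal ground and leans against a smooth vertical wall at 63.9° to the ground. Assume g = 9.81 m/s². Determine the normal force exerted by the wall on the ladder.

N_wall ≈ 50.2 N

Torques about the foot: N_wall · 5.5 sin 63.9° = 20.9×9.81×2.75 cos 63.9° → N_wall = 50.221 N.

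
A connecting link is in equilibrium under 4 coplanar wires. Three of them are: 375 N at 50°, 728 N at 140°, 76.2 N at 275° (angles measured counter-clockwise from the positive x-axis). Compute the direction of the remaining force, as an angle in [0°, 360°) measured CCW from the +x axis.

θ ≈ 295°

Sum the known components: ΣF_x = -310 N, ΣF_y = 679.3 N.
For equilibrium the remaining force must supply (−ΣF_x, −ΣF_y) = (310, -679.3) N.
Magnitude = √((310)² + (-679.3)²) = 746.7 N; direction = atan2(-679.3, 310) = 294.5°.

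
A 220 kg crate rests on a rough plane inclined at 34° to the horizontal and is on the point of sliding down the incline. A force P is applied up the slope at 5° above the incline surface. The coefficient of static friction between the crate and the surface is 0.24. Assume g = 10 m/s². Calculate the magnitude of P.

P ≈ 813 N

On the verge of sliding down the incline, friction equals μN and acts up the slope.
Perpendicular: N + P sin 5° = W cos 34° = 1824 N.
Along incline: P cos 5° + μN = W sin 34° with W sin 34° = 1230 N.
Solving the pair for P and N: P = 812.6 N, N = 1753 N (and f = μN = 420.7 N).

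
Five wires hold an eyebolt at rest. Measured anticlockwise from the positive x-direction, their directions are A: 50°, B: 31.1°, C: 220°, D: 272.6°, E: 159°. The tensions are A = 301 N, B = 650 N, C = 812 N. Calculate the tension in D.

T_D ≈ 95.3 N

Resolve: ΣF_x = 301 cos 50° + 650 cos 31.1° + 812 cos 220° + T_D cos 272.6° + T_E cos 159° = 0.
        ΣF_y = 301 sin 50° + 650 sin 31.1° + 812 sin 220° + T_D sin 272.6° + T_E sin 159° = 0.
The known terms sum to (128, 44.38) N, so 0.0454 T_D − 0.9336 T_E = -128 and -0.9990 T_D + 0.3584 T_E = -44.38.
Solving simultaneously: T_D = 95.28 N, T_E = 141.8 N.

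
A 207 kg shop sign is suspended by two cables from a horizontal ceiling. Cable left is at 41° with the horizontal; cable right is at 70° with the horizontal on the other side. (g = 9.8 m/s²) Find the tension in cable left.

T_left ≈ 743 N

Weight W = 207 × 9.8 = 2029 N acts straight down.
Horizontal: T_left cos 41° = T_right cos 70°  →  T_right = 2.207 T_left.
Vertical: T_left sin 41° + T_right sin 70° = 2029.
Substituting the horizontal relation into the vertical equation gives 2.73 T_left = 2029, so T_left = 743.2 N.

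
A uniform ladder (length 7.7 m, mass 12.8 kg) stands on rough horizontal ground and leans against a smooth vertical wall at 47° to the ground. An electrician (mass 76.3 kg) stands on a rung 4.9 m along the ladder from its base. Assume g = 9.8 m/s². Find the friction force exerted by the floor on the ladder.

f ≈ 502 N

Torques about the foot: N_wall · 7.7 sin 47° = 12.8×9.8×3.85 cos 47° + 76.3×9.8×4.9 cos 47° → N_wall = 502.21 N.
ΣF_x = 0: f_floor = N_wall = 502.21 N.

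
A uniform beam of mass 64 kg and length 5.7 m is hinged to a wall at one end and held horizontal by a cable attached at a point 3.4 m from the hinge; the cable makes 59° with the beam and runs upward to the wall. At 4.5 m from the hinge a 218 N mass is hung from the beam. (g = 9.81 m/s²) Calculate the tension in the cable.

Take torques about the hinge: T sin 59° · 3.4 = 64×9.81×2.85 + 218×4.5 = 2770.3 N·m.
So T = 2770.3 / (0.8572 × 3.4) = 950.58 N.

T ≈ 951 N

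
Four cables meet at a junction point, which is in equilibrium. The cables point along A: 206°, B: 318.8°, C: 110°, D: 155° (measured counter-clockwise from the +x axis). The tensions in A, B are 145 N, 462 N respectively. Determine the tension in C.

T_C ≈ 342 N

Resolve: ΣF_x = 145 cos 206° + 462 cos 318.8° + T_C cos 110° + T_D cos 155° = 0.
        ΣF_y = 145 sin 206° + 462 sin 318.8° + T_C sin 110° + T_D sin 155° = 0.
The known terms sum to (217.3, -367.9) N, so -0.3420 T_C − 0.9063 T_D = -217.3 and 0.9397 T_C + 0.4226 T_D = 367.9.
Solving simultaneously: T_C = 341.6 N, T_D = 110.8 N.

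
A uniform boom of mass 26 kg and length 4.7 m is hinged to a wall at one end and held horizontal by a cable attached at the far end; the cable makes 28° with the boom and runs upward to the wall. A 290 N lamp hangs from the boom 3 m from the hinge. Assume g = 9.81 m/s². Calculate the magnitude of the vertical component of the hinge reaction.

Take torques about the hinge: T sin 28° · 4.7 = 26×9.81×2.35 + 290×3 = 1469.4 N·m.
So T = 1469.4 / (0.4695 × 4.7) = 665.93 N.
ΣF_y = 0: H_y = (26×9.81 + 290) − T sin 28° = 545.06 − 312.64 = 232.42 N.

|H_y| ≈ 232 N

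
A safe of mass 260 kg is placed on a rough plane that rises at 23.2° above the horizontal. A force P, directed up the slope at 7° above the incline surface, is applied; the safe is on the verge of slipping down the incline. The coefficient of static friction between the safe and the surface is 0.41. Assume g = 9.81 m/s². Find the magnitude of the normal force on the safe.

On the verge of sliding down the incline, friction equals μN and acts up the slope.
Perpendicular: N + P sin 7° = W cos 23.2° = 2344 N.
Along incline: P cos 7° + μN = W sin 23.2° with W sin 23.2° = 1005 N.
Solving the pair for P and N: P = 46.26 N, N = 2339 N (and f = μN = 958.9 N).

N ≈ 2340 N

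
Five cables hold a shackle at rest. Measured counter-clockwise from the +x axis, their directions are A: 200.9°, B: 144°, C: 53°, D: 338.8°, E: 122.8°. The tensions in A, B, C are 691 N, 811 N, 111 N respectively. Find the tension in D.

T_D ≈ 1470 N

Resolve: ΣF_x = 691 cos 200.9° + 811 cos 144° + 111 cos 53° + T_D cos 338.8° + T_E cos 122.8° = 0.
        ΣF_y = 691 sin 200.9° + 811 sin 144° + 111 sin 53° + T_D sin 338.8° + T_E sin 122.8° = 0.
The known terms sum to (-1235, 318.8) N, so 0.9323 T_D − 0.5417 T_E = 1235 and -0.3616 T_D + 0.8406 T_E = -318.8.
Solving simultaneously: T_D = 1472 N, T_E = 254 N.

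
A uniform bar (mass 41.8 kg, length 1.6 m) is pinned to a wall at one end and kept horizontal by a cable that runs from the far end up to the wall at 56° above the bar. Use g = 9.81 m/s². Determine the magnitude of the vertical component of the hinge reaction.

|H_y| ≈ 205 N

Take torques about the hinge: T sin 56° · 1.6 = 41.8×9.81×0.8 = 328.05 N·m.
So T = 328.05 / (0.8290 × 1.6) = 247.31 N.
ΣF_y = 0: H_y = (41.8×9.81) − T sin 56° = 410.06 − 205.03 = 205.03 N.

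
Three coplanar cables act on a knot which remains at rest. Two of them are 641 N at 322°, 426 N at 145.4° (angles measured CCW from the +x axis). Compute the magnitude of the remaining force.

F ≈ 217 N

Sum the known components: ΣF_x = 154.5 N, ΣF_y = -152.7 N.
For equilibrium the remaining force must supply (−ΣF_x, −ΣF_y) = (-154.5, 152.7) N.
Magnitude = √((-154.5)² + (152.7)²) = 217.2 N; direction = atan2(152.7, -154.5) = 135.3°.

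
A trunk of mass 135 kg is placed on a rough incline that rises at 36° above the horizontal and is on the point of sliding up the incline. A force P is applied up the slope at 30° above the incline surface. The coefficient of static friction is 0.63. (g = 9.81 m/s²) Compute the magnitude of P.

P ≈ 1230 N

On the verge of sliding up the incline, friction equals μN and acts down the slope.
Perpendicular: N + P sin 30° = W cos 36° = 1071 N.
Along incline: P cos 30° = W sin 36° + μN  with W sin 36° = 778.4 N.
Solving the pair for P and N: P = 1231 N, N = 456.1 N (and f = μN = 287.3 N).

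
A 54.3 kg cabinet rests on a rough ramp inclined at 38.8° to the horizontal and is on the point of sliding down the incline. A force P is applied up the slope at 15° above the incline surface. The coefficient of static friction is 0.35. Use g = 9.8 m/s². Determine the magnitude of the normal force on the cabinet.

On the verge of sliding down the incline, friction equals μN and acts up the slope.
Perpendicular: N + P sin 15° = W cos 38.8° = 414.7 N.
Along incline: P cos 15° + μN = W sin 38.8° with W sin 38.8° = 333.4 N.
Solving the pair for P and N: P = 215.1 N, N = 359 N (and f = μN = 125.7 N).

N ≈ 359 N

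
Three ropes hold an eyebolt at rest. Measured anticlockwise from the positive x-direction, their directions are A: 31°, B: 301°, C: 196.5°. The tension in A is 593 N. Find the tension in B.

T_B ≈ 153 N

Resolve: ΣF_x = 593 cos 31° + T_B cos 301° + T_C cos 196.5° = 0.
        ΣF_y = 593 sin 31° + T_B sin 301° + T_C sin 196.5° = 0.
The known terms sum to (508.3, 305.4) N, so 0.5150 T_B − 0.9588 T_C = -508.3 and -0.8572 T_B − 0.2840 T_C = -305.4.
Solving simultaneously: T_B = 153.4 N, T_C = 612.5 N.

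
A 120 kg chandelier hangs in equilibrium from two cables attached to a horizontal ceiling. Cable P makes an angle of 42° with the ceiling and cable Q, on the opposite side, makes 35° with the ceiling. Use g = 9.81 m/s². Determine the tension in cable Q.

T_Q ≈ 898 N

Weight W = 120 × 9.81 = 1177 N acts straight down.
Horizontal: T_P cos 42° = T_Q cos 35°  →  T_P = 1.102 T_Q.
Vertical: T_P sin 42° + T_Q sin 35° = 1177.
Substituting the horizontal relation into the vertical equation gives 1.311 T_Q = 1177, so T_Q = 897.8 N.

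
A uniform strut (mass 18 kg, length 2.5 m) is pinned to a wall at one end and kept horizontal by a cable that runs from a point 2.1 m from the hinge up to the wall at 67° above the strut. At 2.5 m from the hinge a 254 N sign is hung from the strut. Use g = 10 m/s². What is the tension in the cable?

Take torques about the hinge: T sin 67° · 2.1 = 18×10×1.25 + 254×2.5 = 860 N·m.
So T = 860 / (0.9205 × 2.1) = 444.89 N.

T ≈ 445 N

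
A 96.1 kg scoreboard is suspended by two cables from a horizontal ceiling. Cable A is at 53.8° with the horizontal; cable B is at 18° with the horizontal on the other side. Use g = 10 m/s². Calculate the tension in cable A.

Weight W = 96.1 × 10 = 961 N acts straight down.
Horizontal: T_A cos 53.8° = T_B cos 18°  →  T_B = 0.621 T_A.
Vertical: T_A sin 53.8° + T_B sin 18° = 961.
Substituting the horizontal relation into the vertical equation gives 0.9989 T_A = 961, so T_A = 962.1 N.

T_A ≈ 962 N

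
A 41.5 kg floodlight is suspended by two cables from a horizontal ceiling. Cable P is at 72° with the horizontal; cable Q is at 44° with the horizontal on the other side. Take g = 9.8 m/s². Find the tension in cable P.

T_P ≈ 325 N

Weight W = 41.5 × 9.8 = 406.7 N acts straight down.
Horizontal: T_P cos 72° = T_Q cos 44°  →  T_Q = 0.4296 T_P.
Vertical: T_P sin 72° + T_Q sin 44° = 406.7.
Substituting the horizontal relation into the vertical equation gives 1.249 T_P = 406.7, so T_P = 325.5 N.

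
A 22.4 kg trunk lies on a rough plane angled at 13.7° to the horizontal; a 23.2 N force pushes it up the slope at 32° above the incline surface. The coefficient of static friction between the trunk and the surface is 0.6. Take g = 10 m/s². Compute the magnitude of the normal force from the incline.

N ≈ 205 N

Axes along / perpendicular to the incline. W sin 13.7° = 53.05 N down-slope; W cos 13.7° = 217.6 N into the surface.
Perpendicular: N = W cos 13.7° − P sin 32° = 217.6 − 12.29 = 205.3 N.
Along incline: P cos 32° + f = W sin 13.7° (friction acts up-slope) → f = 53.05 − 19.67 = 33.38 N.
|f| = 33.38 N ≤ μN = 123.2 N, so the trunk is indeed static.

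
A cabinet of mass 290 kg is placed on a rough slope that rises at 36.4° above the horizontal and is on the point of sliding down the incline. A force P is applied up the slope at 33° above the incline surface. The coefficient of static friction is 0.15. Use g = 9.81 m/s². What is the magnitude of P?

P ≈ 1780 N

On the verge of sliding down the incline, friction equals μN and acts up the slope.
Perpendicular: N + P sin 33° = W cos 36.4° = 2290 N.
Along incline: P cos 33° + μN = W sin 36.4° with W sin 36.4° = 1688 N.
Solving the pair for P and N: P = 1776 N, N = 1322 N (and f = μN = 198.3 N).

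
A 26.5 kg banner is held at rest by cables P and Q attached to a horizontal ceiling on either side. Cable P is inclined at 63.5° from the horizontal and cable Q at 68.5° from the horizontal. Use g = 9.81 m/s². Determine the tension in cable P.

T_P ≈ 128 N

Weight W = 26.5 × 9.81 = 260 N acts straight down.
Horizontal: T_P cos 63.5° = T_Q cos 68.5°  →  T_Q = 1.217 T_P.
Vertical: T_P sin 63.5° + T_Q sin 68.5° = 260.
Substituting the horizontal relation into the vertical equation gives 2.028 T_P = 260, so T_P = 128.2 N.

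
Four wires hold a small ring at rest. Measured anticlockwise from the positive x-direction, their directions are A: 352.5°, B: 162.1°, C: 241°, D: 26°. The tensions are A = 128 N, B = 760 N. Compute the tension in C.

Resolve: ΣF_x = 128 cos 352.5° + 760 cos 162.1° + T_C cos 241° + T_D cos 26° = 0.
        ΣF_y = 128 sin 352.5° + 760 sin 162.1° + T_C sin 241° + T_D sin 26° = 0.
The known terms sum to (-596.3, 216.9) N, so -0.4848 T_C + 0.8988 T_D = 596.3 and -0.8746 T_C + 0.4384 T_D = -216.9.
Solving simultaneously: T_C = 795.6 N, T_D = 1093 N.

T_C ≈ 796 N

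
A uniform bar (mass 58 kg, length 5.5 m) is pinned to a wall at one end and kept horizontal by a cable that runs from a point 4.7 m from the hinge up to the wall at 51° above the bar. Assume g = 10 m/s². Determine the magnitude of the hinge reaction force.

|H| ≈ 365 N

Take torques about the hinge: T sin 51° · 4.7 = 58×10×2.75 = 1595 N·m.
So T = 1595 / (0.7771 × 4.7) = 436.68 N.
ΣF_x = 0: H_x = T cos 51° = 274.81 N.
ΣF_y = 0: H_y = (58×10) − T sin 51° = 580 − 339.36 = 240.64 N.
|H| = √(H_x² + H_y²) = √((274.81)² + (240.64)²) = 365.28 N.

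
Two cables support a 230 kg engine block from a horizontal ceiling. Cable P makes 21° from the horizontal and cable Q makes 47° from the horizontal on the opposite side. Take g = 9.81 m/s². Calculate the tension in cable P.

T_P ≈ 1660 N

Weight W = 230 × 9.81 = 2256 N acts straight down.
Horizontal: T_P cos 21° = T_Q cos 47°  →  T_Q = 1.369 T_P.
Vertical: T_P sin 21° + T_Q sin 47° = 2256.
Substituting the horizontal relation into the vertical equation gives 1.36 T_P = 2256, so T_P = 1660 N.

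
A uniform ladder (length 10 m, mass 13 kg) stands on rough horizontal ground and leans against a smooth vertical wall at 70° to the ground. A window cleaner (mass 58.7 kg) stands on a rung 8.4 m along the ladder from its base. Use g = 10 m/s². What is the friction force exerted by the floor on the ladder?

Torques about the foot: N_wall · 10 sin 70° = 13×10×5 cos 70° + 58.7×10×8.4 cos 70° → N_wall = 203.12 N.
ΣF_x = 0: f_floor = N_wall = 203.12 N.

f ≈ 203 N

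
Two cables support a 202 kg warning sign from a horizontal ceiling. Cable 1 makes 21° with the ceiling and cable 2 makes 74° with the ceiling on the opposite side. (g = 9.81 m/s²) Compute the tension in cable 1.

Weight W = 202 × 9.81 = 1982 N acts straight down.
Horizontal: T_1 cos 21° = T_2 cos 74°  →  T_2 = 3.387 T_1.
Vertical: T_1 sin 21° + T_2 sin 74° = 1982.
Substituting the horizontal relation into the vertical equation gives 3.614 T_1 = 1982, so T_1 = 548.3 N.

T_1 ≈ 548 N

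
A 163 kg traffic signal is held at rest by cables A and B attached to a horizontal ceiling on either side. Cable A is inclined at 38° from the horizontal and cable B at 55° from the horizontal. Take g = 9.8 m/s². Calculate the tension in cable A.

Weight W = 163 × 9.8 = 1597 N acts straight down.
Horizontal: T_A cos 38° = T_B cos 55°  →  T_B = 1.374 T_A.
Vertical: T_A sin 38° + T_B sin 55° = 1597.
Substituting the horizontal relation into the vertical equation gives 1.741 T_A = 1597, so T_A = 917.5 N.

T_A ≈ 917 N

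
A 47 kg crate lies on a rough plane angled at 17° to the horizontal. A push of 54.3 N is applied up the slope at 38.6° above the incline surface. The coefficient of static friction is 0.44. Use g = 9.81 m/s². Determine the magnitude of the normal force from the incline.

Axes along / perpendicular to the incline. W sin 17° = 134.8 N down-slope; W cos 17° = 440.9 N into the surface.
Perpendicular: N = W cos 17° − P sin 38.6° = 440.9 − 33.88 = 407 N.
Along incline: P cos 38.6° + f = W sin 17° (friction acts up-slope) → f = 134.8 − 42.44 = 92.37 N.
|f| = 92.37 N ≤ μN = 179.1 N, so the crate is indeed static.

N ≈ 407 N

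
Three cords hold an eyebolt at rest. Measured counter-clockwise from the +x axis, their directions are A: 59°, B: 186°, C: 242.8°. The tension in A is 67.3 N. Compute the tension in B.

T_B ≈ 5.33 N

Resolve: ΣF_x = 67.3 cos 59° + T_B cos 186° + T_C cos 242.8° = 0.
        ΣF_y = 67.3 sin 59° + T_B sin 186° + T_C sin 242.8° = 0.
The known terms sum to (34.66, 57.69) N, so -0.9945 T_B − 0.4571 T_C = -34.66 and -0.1045 T_B − 0.8894 T_C = -57.69.
Solving simultaneously: T_B = 5.330 N, T_C = 64.23 N.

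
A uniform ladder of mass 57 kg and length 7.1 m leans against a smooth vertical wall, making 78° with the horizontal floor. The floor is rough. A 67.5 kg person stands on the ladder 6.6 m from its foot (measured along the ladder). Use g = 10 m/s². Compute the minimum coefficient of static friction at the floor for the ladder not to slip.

μ_min ≈ 0.156

ΣF_y = 0: N_floor = 57×10 + 67.5×10 = 1245 N.
Torques about the foot: N_wall · 7.1 sin 78° = 57×10×3.55 cos 78° + 67.5×10×6.6 cos 78° → N_wall = 193.95 N.
ΣF_x = 0: f_floor = N_wall = 193.95 N.
μ_min = f_floor / N_floor = 193.95 / 1245 = 0.1558.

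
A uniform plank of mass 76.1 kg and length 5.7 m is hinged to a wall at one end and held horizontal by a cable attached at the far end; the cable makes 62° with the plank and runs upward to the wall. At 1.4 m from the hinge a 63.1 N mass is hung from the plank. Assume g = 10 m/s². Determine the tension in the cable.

Take torques about the hinge: T sin 62° · 5.7 = 76.1×10×2.85 + 63.1×1.4 = 2257.2 N·m.
So T = 2257.2 / (0.8829 × 5.7) = 448.5 N.

T ≈ 448 N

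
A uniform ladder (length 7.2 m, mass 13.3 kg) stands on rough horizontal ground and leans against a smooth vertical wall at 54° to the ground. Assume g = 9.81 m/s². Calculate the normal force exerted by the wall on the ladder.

Torques about the foot: N_wall · 7.2 sin 54° = 13.3×9.81×3.6 cos 54° → N_wall = 47.397 N.

N_wall ≈ 47.4 N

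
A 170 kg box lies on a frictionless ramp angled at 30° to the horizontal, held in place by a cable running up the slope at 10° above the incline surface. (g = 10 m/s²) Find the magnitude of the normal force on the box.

Take axes along and perpendicular to the incline. Weight components: W sin 30° = 850 N down-slope, W cos 30° = 1472 N into the surface.
Along incline: T cos 10° = W sin 30° → T = 863.1 N.
Perpendicular: N = W cos 30° − T sin 10° = 1322 N.

N ≈ 1320 N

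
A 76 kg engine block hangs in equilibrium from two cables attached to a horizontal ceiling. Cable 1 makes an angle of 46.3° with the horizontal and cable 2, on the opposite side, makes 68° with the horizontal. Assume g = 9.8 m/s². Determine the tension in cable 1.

Weight W = 76 × 9.8 = 744.8 N acts straight down.
Horizontal: T_1 cos 46.3° = T_2 cos 68°  →  T_2 = 1.844 T_1.
Vertical: T_1 sin 46.3° + T_2 sin 68° = 744.8.
Substituting the horizontal relation into the vertical equation gives 2.433 T_1 = 744.8, so T_1 = 306.1 N.

T_1 ≈ 306 N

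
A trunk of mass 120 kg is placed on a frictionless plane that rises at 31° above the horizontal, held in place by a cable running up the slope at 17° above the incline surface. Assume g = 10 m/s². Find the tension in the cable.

Take axes along and perpendicular to the incline. Weight components: W sin 31° = 618 N down-slope, W cos 31° = 1029 N into the surface.
Along incline: T cos 17° = W sin 31° → T = 646.3 N.
Perpendicular: N = W cos 31° − T sin 17° = 839.6 N.

T ≈ 646 N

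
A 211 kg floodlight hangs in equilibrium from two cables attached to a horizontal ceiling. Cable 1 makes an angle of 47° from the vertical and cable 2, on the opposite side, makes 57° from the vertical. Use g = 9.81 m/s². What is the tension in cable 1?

T_1 ≈ 1790 N

Angles from the horizontal: cable 1 is 90° − 47° = 43°, cable 2 is 90° − 57° = 33°.
Weight W = 211 × 9.81 = 2070 N acts straight down.
Horizontal: T_1 cos 43° = T_2 cos 33°  →  T_2 = 0.872 T_1.
Vertical: T_1 sin 43° + T_2 sin 33° = 2070.
Substituting the horizontal relation into the vertical equation gives 1.157 T_1 = 2070, so T_1 = 1789 N.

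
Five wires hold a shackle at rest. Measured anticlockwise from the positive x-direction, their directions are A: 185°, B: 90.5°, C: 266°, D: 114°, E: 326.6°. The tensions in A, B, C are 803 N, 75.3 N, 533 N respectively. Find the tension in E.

T_E ≈ 1820 N

Resolve: ΣF_x = 803 cos 185° + 75.3 cos 90.5° + 533 cos 266° + T_D cos 114° + T_E cos 326.6° = 0.
        ΣF_y = 803 sin 185° + 75.3 sin 90.5° + 533 sin 266° + T_D sin 114° + T_E sin 326.6° = 0.
The known terms sum to (-837.8, -526.4) N, so -0.4067 T_D + 0.8348 T_E = 837.8 and 0.9135 T_D − 0.5505 T_E = 526.4.
Solving simultaneously: T_D = 1672 N, T_E = 1818 N.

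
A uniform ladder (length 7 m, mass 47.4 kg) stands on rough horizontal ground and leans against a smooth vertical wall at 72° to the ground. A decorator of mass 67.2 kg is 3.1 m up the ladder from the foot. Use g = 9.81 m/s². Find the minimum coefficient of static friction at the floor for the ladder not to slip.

ΣF_y = 0: N_floor = 47.4×9.81 + 67.2×9.81 = 1124.2 N.
Torques about the foot: N_wall · 7 sin 72° = 47.4×9.81×3.5 cos 72° + 67.2×9.81×3.1 cos 72° → N_wall = 170.4 N.
ΣF_x = 0: f_floor = N_wall = 170.4 N.
μ_min = f_floor / N_floor = 170.4 / 1124.2 = 0.1516.

μ_min ≈ 0.152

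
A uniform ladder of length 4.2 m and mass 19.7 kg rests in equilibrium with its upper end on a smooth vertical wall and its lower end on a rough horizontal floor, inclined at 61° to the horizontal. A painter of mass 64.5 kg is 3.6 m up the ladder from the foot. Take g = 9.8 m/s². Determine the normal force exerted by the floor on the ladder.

ΣF_y = 0: N_floor = 19.7×9.8 + 64.5×9.8 = 825.16 N.

N_floor ≈ 825 N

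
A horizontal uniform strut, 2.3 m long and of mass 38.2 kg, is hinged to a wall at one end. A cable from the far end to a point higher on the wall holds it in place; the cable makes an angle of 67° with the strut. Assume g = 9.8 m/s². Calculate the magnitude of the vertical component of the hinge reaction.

|H_y| ≈ 187 N

Take torques about the hinge: T sin 67° · 2.3 = 38.2×9.8×1.15 = 430.51 N·m.
So T = 430.51 / (0.9205 × 2.3) = 203.34 N.
ΣF_y = 0: H_y = (38.2×9.8) − T sin 67° = 374.36 − 187.18 = 187.18 N.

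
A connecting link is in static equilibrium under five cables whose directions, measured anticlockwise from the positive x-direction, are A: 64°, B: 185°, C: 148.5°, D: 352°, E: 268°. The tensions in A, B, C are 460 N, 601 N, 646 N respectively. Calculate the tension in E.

T_E ≈ 563 N

Resolve: ΣF_x = 460 cos 64° + 601 cos 185° + 646 cos 148.5° + T_D cos 352° + T_E cos 268° = 0.
        ΣF_y = 460 sin 64° + 601 sin 185° + 646 sin 148.5° + T_D sin 352° + T_E sin 268° = 0.
The known terms sum to (-947.9, 698.6) N, so 0.9903 T_D − 0.0349 T_E = 947.9 and -0.1392 T_D − 0.9994 T_E = -698.6.
Solving simultaneously: T_D = 977 N, T_E = 563 N.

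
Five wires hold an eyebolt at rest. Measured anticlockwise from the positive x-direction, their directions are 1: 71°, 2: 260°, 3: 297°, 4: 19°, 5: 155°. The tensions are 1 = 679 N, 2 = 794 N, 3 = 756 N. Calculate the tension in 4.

T_4 ≈ 802 N

Resolve: ΣF_x = 679 cos 71° + 794 cos 260° + 756 cos 297° + T_4 cos 19° + T_5 cos 155° = 0.
        ΣF_y = 679 sin 71° + 794 sin 260° + 756 sin 297° + T_4 sin 19° + T_5 sin 155° = 0.
The known terms sum to (426.4, -813.5) N, so 0.9455 T_4 − 0.9063 T_5 = -426.4 and 0.3256 T_4 + 0.4226 T_5 = 813.5.
Solving simultaneously: T_4 = 802 N, T_5 = 1307 N.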